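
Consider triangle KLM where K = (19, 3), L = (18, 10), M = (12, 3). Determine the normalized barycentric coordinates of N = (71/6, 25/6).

(-1/6, 1/6, 1)

Signed area of the reference triangle: [KLM] = ½·(19·(10−3) + 18·(3−3) + 12·(3−10)) = ½·(133 + 0 − 84) = 49/2.
[NLM] = ½·((71/6)·(10−3) + 18·(3−(25/6)) + 12·(25/6−10)) = ½·(497/6 − 21 − 70) = -49/12, so the K-coordinate is (-49/12)/(49/2) = -1/6.
[KNM] = ½·(19·(25/6−3) + (71/6)·(3−3) + 12·(3−(25/6))) = ½·(133/6 + 0 − 14) = 49/12, so the L-coordinate is 1/6.
[KLN] = ½·(19·(10−(25/6)) + 18·(25/6−3) + (71/6)·(3−10)) = ½·(665/6 + 21 − 497/6) = 49/2, so the M-coordinate is 1.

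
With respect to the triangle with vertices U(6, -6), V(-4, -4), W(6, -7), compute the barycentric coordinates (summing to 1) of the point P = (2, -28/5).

Signed area of the reference triangle: [UVW] = ½·(6·(-4−(-7)) + (-4)·(-7−(-6)) + 6·(-6−(-4))) = ½·(18 + 4 − 12) = 5.
[PVW] = ½·(2·(-4−(-7)) + (-4)·(-7−(-28/5)) + 6·(-28/5−(-4))) = ½·(6 + 28/5 − 48/5) = 1, so the U-coordinate is 1/5 = 1/5.
[UPW] = ½·(6·(-28/5−(-7)) + 2·(-7−(-6)) + 6·(-6−(-28/5))) = ½·(42/5 − 2 − 12/5) = 2, so the V-coordinate is 2/5.
[UVP] = ½·(6·(-4−(-28/5)) + (-4)·(-28/5−(-6)) + 2·(-6−(-4))) = ½·(48/5 − 8/5 − 4) = 2, so the W-coordinate is 2/5.
Check: 1/5 + 2/5 + 2/5 = 1.

(1/5, 2/5, 2/5)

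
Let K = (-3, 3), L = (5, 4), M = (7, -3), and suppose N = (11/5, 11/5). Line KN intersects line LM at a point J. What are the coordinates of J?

(17/3, 5/3)

Barycentric coordinates of N with respect to KLM: (2/5, 2/5, 1/5).
On side LM the K-coordinate is zero; dropping N's K-weight 2/5 and renormalizing the remaining 2/5 : 1/5 gives weights 2/3, 1/3 on L, M.
J = (2/3)·(5, 4) + (1/3)·(7, -3) = (17/3, 5/3).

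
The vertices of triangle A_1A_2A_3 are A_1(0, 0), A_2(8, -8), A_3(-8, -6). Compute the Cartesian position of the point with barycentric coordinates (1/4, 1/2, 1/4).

P = (1/4)·A_1 + (1/2)·A_2 + (1/4)·A_3.
x-coordinate: (1/4)·0 + (1/2)·8 + (1/4)·(-8) = 2.
y-coordinate: (1/4)·0 + (1/2)·(-8) + (1/4)·(-6) = -11/2.

(2, -11/2)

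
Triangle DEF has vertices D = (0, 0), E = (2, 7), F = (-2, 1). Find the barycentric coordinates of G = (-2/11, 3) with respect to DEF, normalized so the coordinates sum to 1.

(2/11, 4/11, 5/11)

Signed area of the reference triangle: [DEF] = ½·(0·(7−1) + 2·(1−0) + (-2)·(0−7)) = ½·(0 + 2 + 14) = 8.
[GEF] = ½·((-2/11)·(7−1) + 2·(1−3) + (-2)·(3−7)) = ½·(-12/11 − 4 + 8) = 16/11, so the D-coordinate is (16/11)/8 = 2/11.
[DGF] = ½·(0·(3−1) + (-2/11)·(1−0) + (-2)·(0−3)) = ½·(0 − 2/11 + 6) = 32/11, so the E-coordinate is 4/11.
[DEG] = ½·(0·(7−3) + 2·(3−0) + (-2/11)·(0−7)) = ½·(0 + 6 + 14/11) = 40/11, so the F-coordinate is 5/11.
Check: 2/11 + 4/11 + 5/11 = 1.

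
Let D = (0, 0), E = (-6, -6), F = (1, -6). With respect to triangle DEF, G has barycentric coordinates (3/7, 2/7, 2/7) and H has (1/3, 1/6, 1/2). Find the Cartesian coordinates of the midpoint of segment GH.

Barycentric coordinates of the midpoint are the average: (8/21, 19/84, 11/28).
Converting: (8/21)·D + (19/84)·E + (11/28)·F = (-27/28, -26/7).

(-27/28, -26/7)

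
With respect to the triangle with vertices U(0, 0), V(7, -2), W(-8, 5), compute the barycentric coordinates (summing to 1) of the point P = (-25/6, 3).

(1/6, 1/6, 2/3)

Signed area of the reference triangle: [UVW] = ½·(0·(-2−5) + 7·(5−0) + (-8)·(0−(-2))) = ½·(0 + 35 − 16) = 19/2.
[PVW] = ½·((-25/6)·(-2−5) + 7·(5−3) + (-8)·(3−(-2))) = ½·(175/6 + 14 − 40) = 19/12, so the U-coordinate is (19/12)/(19/2) = 1/6.
[UPW] = ½·(0·(3−5) + (-25/6)·(5−0) + (-8)·(0−3)) = ½·(0 − 125/6 + 24) = 19/12, so the V-coordinate is 1/6.
[UVP] = ½·(0·(-2−3) + 7·(3−0) + (-25/6)·(0−(-2))) = ½·(0 + 21 − 25/3) = 19/3, so the W-coordinate is 2/3.
Check: 1/6 + 1/6 + 2/3 = 1.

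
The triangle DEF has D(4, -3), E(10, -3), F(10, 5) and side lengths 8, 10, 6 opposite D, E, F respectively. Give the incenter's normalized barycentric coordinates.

(1/3, 5/12, 1/4)

The incenter has barycentric coordinates proportional to the opposite side lengths: (8 : 10 : 6).
Normalizing by 8+10+6 = 24 gives (1/3, 5/12, 1/4).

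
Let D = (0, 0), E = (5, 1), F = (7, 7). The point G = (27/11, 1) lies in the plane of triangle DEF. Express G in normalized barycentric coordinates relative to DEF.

(6/11, 4/11, 1/11)

Signed area of the reference triangle: [DEF] = ½·(0·(1−7) + 5·(7−0) + 7·(0−1)) = ½·(0 + 35 − 7) = 14.
[GEF] = ½·((27/11)·(1−7) + 5·(7−1) + 7·(1−1)) = ½·(-162/11 + 30 + 0) = 84/11, so the D-coordinate is (84/11)/14 = 6/11.
[DGF] = ½·(0·(1−7) + (27/11)·(7−0) + 7·(0−1)) = ½·(0 + 189/11 − 7) = 56/11, so the E-coordinate is 4/11.
[DEG] = ½·(0·(1−1) + 5·(1−0) + (27/11)·(0−1)) = ½·(0 + 5 − 27/11) = 14/11, so the F-coordinate is 1/11.
Check: 6/11 + 4/11 + 1/11 = 1.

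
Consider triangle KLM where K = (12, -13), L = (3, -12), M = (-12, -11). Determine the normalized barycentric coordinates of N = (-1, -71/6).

Signed area of the reference triangle: [KLM] = ½·(12·(-12−(-11)) + 3·(-11−(-13)) + (-12)·(-13−(-12))) = ½·(-12 + 6 + 12) = 3.
[NLM] = ½·((-1)·(-12−(-11)) + 3·(-11−(-71/6)) + (-12)·(-71/6−(-12))) = ½·(1 + 5/2 − 2) = 3/4, so the K-coordinate is (3/4)/3 = 1/4.
[KNM] = ½·(12·(-71/6−(-11)) + (-1)·(-11−(-13)) + (-12)·(-13−(-71/6))) = ½·(-10 − 2 + 14) = 1, so the L-coordinate is 1/3.
[KLN] = ½·(12·(-12−(-71/6)) + 3·(-71/6−(-13)) + (-1)·(-13−(-12))) = ½·(-2 + 7/2 + 1) = 5/4, so the M-coordinate is 5/12.

(1/4, 1/3, 5/12)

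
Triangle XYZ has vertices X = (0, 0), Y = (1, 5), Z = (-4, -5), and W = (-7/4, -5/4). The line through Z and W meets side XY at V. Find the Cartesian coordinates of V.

(1/2, 5/2)

Barycentric coordinates of W with respect to XYZ: (1/4, 1/4, 1/2).
On side XY the Z-coordinate is zero; dropping W's Z-weight 1/2 and renormalizing the remaining 1/4 : 1/4 gives weights 1/2, 1/2 on X, Y.
V = (1/2)·(0, 0) + (1/2)·(1, 5) = (1/2, 5/2).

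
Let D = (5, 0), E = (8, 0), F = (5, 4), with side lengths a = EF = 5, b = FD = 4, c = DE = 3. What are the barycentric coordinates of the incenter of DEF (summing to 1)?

The incenter has barycentric coordinates proportional to the opposite side lengths: (5 : 4 : 3).
Normalizing by 5+4+3 = 12 gives (5/12, 1/3, 1/4).

(5/12, 1/3, 1/4)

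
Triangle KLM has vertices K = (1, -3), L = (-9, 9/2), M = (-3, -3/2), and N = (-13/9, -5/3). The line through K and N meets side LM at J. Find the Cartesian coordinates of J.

Barycentric coordinates of N with respect to KLM: (5/9, 1/9, 1/3).
On side LM the K-coordinate is zero; dropping N's K-weight 5/9 and renormalizing the remaining 1/9 : 1/3 gives weights 1/4, 3/4 on L, M.
J = (1/4)·(-9, 9/2) + (3/4)·(-3, -3/2) = (-9/2, 0).

(-9/2, 0)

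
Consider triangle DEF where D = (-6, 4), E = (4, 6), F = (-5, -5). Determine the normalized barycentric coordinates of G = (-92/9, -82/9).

Signed area of the reference triangle: [DEF] = ½·((-6)·(6−(-5)) + 4·(-5−4) + (-5)·(4−6)) = ½·(-66 − 36 + 10) = -46.
[GEF] = ½·((-92/9)·(6−(-5)) + 4·(-5−(-82/9)) + (-5)·(-82/9−6)) = ½·(-1012/9 + 148/9 + 680/9) = -92/9, so the D-coordinate is (-92/9)/(-46) = 2/9.
[DGF] = ½·((-6)·(-82/9−(-5)) + (-92/9)·(-5−4) + (-5)·(4−(-82/9))) = ½·(74/3 + 92 − 590/9) = 230/9, so the E-coordinate is -5/9.
[DEG] = ½·((-6)·(6−(-82/9)) + 4·(-82/9−4) + (-92/9)·(4−6)) = ½·(-272/3 − 472/9 + 184/9) = -184/3, so the F-coordinate is 4/3.

(2/9, -5/9, 4/3)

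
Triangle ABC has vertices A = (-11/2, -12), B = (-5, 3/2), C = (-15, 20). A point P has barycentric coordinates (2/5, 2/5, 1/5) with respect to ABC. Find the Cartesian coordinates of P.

P = (2/5)·A + (2/5)·B + (1/5)·C.
x-coordinate: (2/5)·(-11/2) + (2/5)·(-5) + (1/5)·(-15) = -36/5.
y-coordinate: (2/5)·(-12) + (2/5)·(3/2) + (1/5)·20 = -1/5.

(-36/5, -1/5)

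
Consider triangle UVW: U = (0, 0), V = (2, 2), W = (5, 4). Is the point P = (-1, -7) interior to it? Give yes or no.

Barycentric coordinates of P: (21/2, -31/2, 6).
The three coordinates are positive, negative, positive; a point is interior exactly when all three are positive.

no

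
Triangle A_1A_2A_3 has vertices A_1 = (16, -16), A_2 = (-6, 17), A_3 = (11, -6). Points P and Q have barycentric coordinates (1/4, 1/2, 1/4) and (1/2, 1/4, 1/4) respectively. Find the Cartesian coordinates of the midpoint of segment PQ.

(13/2, -9/8)

Barycentric coordinates of the midpoint are the average: (3/8, 3/8, 1/4).
Converting: (3/8)·A_1 + (3/8)·A_2 + (1/4)·A_3 = (13/2, -9/8).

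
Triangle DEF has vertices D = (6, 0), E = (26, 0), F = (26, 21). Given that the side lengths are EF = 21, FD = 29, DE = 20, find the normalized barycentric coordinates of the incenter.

(3/10, 29/70, 2/7)

The incenter has barycentric coordinates proportional to the opposite side lengths: (21 : 29 : 20).
Normalizing by 21+29+20 = 70 gives (3/10, 29/70, 2/7).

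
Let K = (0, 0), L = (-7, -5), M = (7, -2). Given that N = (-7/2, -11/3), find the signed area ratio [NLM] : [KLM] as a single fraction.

[KLM] = ½·(0·(-5−(-2)) + (-7)·(-2−0) + 7·(0−(-5))) = ½·(0 + 14 + 35) = 49/2.
[NLM] = ½·((-7/2)·(-5−(-2)) + (-7)·(-2−(-11/3)) + 7·(-11/3−(-5))) = ½·(21/2 − 35/3 + 28/3) = 49/12, so the ratio is (49/12)/(49/2) = 1/6.

1/6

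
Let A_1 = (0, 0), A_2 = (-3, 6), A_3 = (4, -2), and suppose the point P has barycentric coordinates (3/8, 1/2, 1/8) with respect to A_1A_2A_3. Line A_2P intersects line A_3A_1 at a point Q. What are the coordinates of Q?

(1, -1/2)

Line A_2P meets A_3A_1 where the A_2-coordinate vanishes; zeroing P's A_2-weight and renormalizing leaves A_3, A_1-weights 1/8 : 3/8 → (1/4, 3/4).
So Q = (1/4)·A_3 + (3/4)·A_1 = (1, -1/2).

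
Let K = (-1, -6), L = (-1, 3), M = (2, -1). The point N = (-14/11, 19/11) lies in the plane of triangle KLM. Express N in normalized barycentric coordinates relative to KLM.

(2/11, 10/11, -1/11)

Signed area of the reference triangle: [KLM] = ½·((-1)·(3−(-1)) + (-1)·(-1−(-6)) + 2·(-6−3)) = ½·(-4 − 5 − 18) = -27/2.
[NLM] = ½·((-14/11)·(3−(-1)) + (-1)·(-1−(19/11)) + 2·(19/11−3)) = ½·(-56/11 + 30/11 − 28/11) = -27/11, so the K-coordinate is (-27/11)/(-27/2) = 2/11.
[KNM] = ½·((-1)·(19/11−(-1)) + (-14/11)·(-1−(-6)) + 2·(-6−(19/11))) = ½·(-30/11 − 70/11 − 170/11) = -135/11, so the L-coordinate is 10/11.
[KLN] = ½·((-1)·(3−(19/11)) + (-1)·(19/11−(-6)) + (-14/11)·(-6−3)) = ½·(-14/11 − 85/11 + 126/11) = 27/22, so the M-coordinate is -1/11.
Check: 2/11 + 10/11 − 1/11 = 1.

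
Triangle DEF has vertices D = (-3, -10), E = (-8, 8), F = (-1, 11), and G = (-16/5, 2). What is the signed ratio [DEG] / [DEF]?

2/5

[DEF] = ½·((-3)·(8−11) + (-8)·(11−(-10)) + (-1)·(-10−8)) = ½·(9 − 168 + 18) = -141/2.
[DEG] = ½·((-3)·(8−2) + (-8)·(2−(-10)) + (-16/5)·(-10−8)) = ½·(-18 − 96 + 288/5) = -141/5, so the ratio is (-141/5)/(-141/2) = 2/5.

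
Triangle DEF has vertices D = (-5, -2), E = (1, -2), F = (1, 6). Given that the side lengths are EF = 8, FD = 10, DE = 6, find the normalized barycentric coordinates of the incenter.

(1/3, 5/12, 1/4)

The incenter has barycentric coordinates proportional to the opposite side lengths: (8 : 10 : 6).
Normalizing by 8+10+6 = 24 gives (1/3, 5/12, 1/4).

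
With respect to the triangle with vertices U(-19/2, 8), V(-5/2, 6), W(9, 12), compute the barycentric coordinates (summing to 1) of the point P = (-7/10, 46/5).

(2/5, 1/5, 2/5)

Signed area of the reference triangle: [UVW] = ½·((-19/2)·(6−12) + (-5/2)·(12−8) + 9·(8−6)) = ½·(57 − 10 + 18) = 65/2.
[PVW] = ½·((-7/10)·(6−12) + (-5/2)·(12−(46/5)) + 9·(46/5−6)) = ½·(21/5 − 7 + 144/5) = 13, so the U-coordinate is 13/(65/2) = 2/5.
[UPW] = ½·((-19/2)·(46/5−12) + (-7/10)·(12−8) + 9·(8−(46/5))) = ½·(133/5 − 14/5 − 54/5) = 13/2, so the V-coordinate is 1/5.
[UVP] = ½·((-19/2)·(6−(46/5)) + (-5/2)·(46/5−8) + (-7/10)·(8−6)) = ½·(152/5 − 3 − 7/5) = 13, so the W-coordinate is 2/5.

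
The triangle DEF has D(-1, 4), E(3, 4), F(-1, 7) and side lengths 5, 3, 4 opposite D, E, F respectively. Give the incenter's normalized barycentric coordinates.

The incenter has barycentric coordinates proportional to the opposite side lengths: (5 : 3 : 4).
Normalizing by 5+3+4 = 12 gives (5/12, 1/4, 1/3).

(5/12, 1/4, 1/3)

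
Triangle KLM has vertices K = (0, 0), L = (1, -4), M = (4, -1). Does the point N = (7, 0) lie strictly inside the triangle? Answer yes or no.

Barycentric coordinates of N: (-2/5, -7/15, 28/15).
The three coordinates are negative, negative, positive; a point is interior exactly when all three are positive.

no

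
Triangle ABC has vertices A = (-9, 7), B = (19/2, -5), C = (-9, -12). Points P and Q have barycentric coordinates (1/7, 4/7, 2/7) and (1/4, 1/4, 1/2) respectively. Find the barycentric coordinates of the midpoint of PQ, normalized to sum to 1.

(11/56, 23/56, 11/28)

Since both coordinate triples sum to 1, the midpoint's barycentrics are the componentwise average.
(1/7+1/4)/2 = 11/56; similarly 23/56 and 11/28.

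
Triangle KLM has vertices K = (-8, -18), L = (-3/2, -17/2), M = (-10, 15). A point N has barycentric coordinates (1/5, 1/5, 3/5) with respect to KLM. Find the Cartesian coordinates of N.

(-79/10, 37/10)

N = (1/5)·K + (1/5)·L + (3/5)·M.
x-coordinate: (1/5)·(-8) + (1/5)·(-3/2) + (3/5)·(-10) = -79/10.
y-coordinate: (1/5)·(-18) + (1/5)·(-17/2) + (3/5)·15 = 37/10.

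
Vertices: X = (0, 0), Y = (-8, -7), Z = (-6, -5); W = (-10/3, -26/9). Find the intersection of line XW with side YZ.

Barycentric coordinates of W with respect to XYZ: (5/9, 1/3, 1/9).
On side YZ the X-coordinate is zero; dropping W's X-weight 5/9 and renormalizing the remaining 1/3 : 1/9 gives weights 3/4, 1/4 on Y, Z.
V = (3/4)·(-8, -7) + (1/4)·(-6, -5) = (-15/2, -13/2).

(-15/2, -13/2)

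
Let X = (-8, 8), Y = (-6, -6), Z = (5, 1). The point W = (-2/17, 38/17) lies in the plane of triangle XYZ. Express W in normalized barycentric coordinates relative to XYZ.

Signed area of the reference triangle: [XYZ] = ½·((-8)·(-6−1) + (-6)·(1−8) + 5·(8−(-6))) = ½·(56 + 42 + 70) = 84.
[WYZ] = ½·((-2/17)·(-6−1) + (-6)·(1−(38/17)) + 5·(38/17−(-6))) = ½·(14/17 + 126/17 + 700/17) = 420/17, so the X-coordinate is (420/17)/84 = 5/17.
[XWZ] = ½·((-8)·(38/17−1) + (-2/17)·(1−8) + 5·(8−(38/17))) = ½·(-168/17 + 14/17 + 490/17) = 168/17, so the Y-coordinate is 2/17.
[XYW] = ½·((-8)·(-6−(38/17)) + (-6)·(38/17−8) + (-2/17)·(8−(-6))) = ½·(1120/17 + 588/17 − 28/17) = 840/17, so the Z-coordinate is 10/17.
Check: 5/17 + 2/17 + 10/17 = 1.

(5/17, 2/17, 10/17)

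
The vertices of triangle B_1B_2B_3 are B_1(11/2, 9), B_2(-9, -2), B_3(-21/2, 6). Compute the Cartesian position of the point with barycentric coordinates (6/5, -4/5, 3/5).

(15/2, 16)

M = (6/5)·B_1 + (-4/5)·B_2 + (3/5)·B_3.
x-coordinate: (6/5)·(11/2) + (-4/5)·(-9) + (3/5)·(-21/2) = 15/2.
y-coordinate: (6/5)·9 + (-4/5)·(-2) + (3/5)·6 = 16.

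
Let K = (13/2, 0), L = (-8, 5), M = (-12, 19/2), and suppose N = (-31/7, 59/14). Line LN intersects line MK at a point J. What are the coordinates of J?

Barycentric coordinates of N with respect to KLM: (2/7, 4/7, 1/7).
On side MK the L-coordinate is zero; dropping N's L-weight 4/7 and renormalizing the remaining 1/7 : 2/7 gives weights 1/3, 2/3 on M, K.
J = (1/3)·(-12, 19/2) + (2/3)·(13/2, 0) = (1/3, 19/6).

(1/3, 19/6)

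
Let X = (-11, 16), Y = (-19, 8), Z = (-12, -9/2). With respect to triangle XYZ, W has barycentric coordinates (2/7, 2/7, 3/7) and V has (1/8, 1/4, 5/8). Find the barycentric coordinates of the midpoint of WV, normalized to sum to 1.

Since both coordinate triples sum to 1, the midpoint's barycentrics are the componentwise average.
(2/7+1/8)/2 = 23/112; similarly 15/56 and 59/112.

(23/112, 15/56, 59/112)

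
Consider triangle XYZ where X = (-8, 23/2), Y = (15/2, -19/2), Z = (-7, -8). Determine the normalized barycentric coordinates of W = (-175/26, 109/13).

Signed area of the reference triangle: [XYZ] = ½·((-8)·(-19/2−(-8)) + (15/2)·(-8−(23/2)) + (-7)·(23/2−(-19/2))) = ½·(12 − 585/4 − 147) = -1125/8.
[WYZ] = ½·((-175/26)·(-19/2−(-8)) + (15/2)·(-8−(109/13)) + (-7)·(109/13−(-19/2))) = ½·(525/52 − 3195/26 − 3255/26) = -12375/104, so the X-coordinate is (-12375/104)/(-1125/8) = 11/13.
[XWZ] = ½·((-8)·(109/13−(-8)) + (-175/26)·(-8−(23/2)) + (-7)·(23/2−(109/13))) = ½·(-1704/13 + 525/4 − 567/26) = -1125/104, so the Y-coordinate is 1/13.
[XYW] = ½·((-8)·(-19/2−(109/13)) + (15/2)·(109/13−(23/2)) + (-175/26)·(23/2−(-19/2))) = ½·(1860/13 − 1215/52 − 3675/26) = -1125/104, so the Z-coordinate is 1/13.

(11/13, 1/13, 1/13)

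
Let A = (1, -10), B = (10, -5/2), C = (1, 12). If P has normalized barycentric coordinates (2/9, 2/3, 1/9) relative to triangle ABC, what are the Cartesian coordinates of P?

P = (2/9)·A + (2/3)·B + (1/9)·C.
x-coordinate: (2/9)·1 + (2/3)·10 + (1/9)·1 = 7.
y-coordinate: (2/9)·(-10) + (2/3)·(-5/2) + (1/9)·12 = -23/9.

(7, -23/9)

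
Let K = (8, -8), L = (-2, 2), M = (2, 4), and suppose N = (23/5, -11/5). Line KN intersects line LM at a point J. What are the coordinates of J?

(6/5, 18/5)

Barycentric coordinates of N with respect to KLM: (1/2, 1/10, 2/5).
On side LM the K-coordinate is zero; dropping N's K-weight 1/2 and renormalizing the remaining 1/10 : 2/5 gives weights 1/5, 4/5 on L, M.
J = (1/5)·(-2, 2) + (4/5)·(2, 4) = (6/5, 18/5).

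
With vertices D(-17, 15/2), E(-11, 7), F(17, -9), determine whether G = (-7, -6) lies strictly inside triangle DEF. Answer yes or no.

no

Barycentric coordinates of G: (150/41, -147/41, 38/41).
The three coordinates are positive, negative, positive; a point is interior exactly when all three are positive.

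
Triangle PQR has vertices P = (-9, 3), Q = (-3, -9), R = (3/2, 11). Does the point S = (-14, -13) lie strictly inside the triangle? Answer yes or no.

Barycentric coordinates of S: (101/87, 64/87, -26/29).
The three coordinates are positive, positive, negative; a point is interior exactly when all three are positive.

no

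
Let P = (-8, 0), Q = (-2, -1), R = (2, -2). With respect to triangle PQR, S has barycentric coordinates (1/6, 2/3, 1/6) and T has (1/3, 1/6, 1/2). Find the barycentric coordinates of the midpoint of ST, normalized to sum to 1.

(1/4, 5/12, 1/3)

Since both coordinate triples sum to 1, the midpoint's barycentrics are the componentwise average.
(1/6+1/3)/2 = 1/4; similarly 5/12 and 1/3.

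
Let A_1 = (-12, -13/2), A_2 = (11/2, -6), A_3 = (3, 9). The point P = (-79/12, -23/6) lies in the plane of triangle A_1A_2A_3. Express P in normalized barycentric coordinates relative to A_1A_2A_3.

Signed area of the reference triangle: [A_1A_2A_3] = ½·((-12)·(-6−9) + (11/2)·(9−(-13/2)) + 3·(-13/2−(-6))) = ½·(180 + 341/4 − 3/2) = 1055/8.
[PA_2A_3] = ½·((-79/12)·(-6−9) + (11/2)·(9−(-23/6)) + 3·(-23/6−(-6))) = ½·(395/4 + 847/12 + 13/2) = 1055/12, so the A_1-coordinate is (1055/12)/(1055/8) = 2/3.
[A_1PA_3] = ½·((-12)·(-23/6−9) + (-79/12)·(9−(-13/2)) + 3·(-13/2−(-23/6))) = ½·(154 − 2449/24 − 8) = 1055/48, so the A_2-coordinate is 1/6.
[A_1A_2P] = ½·((-12)·(-6−(-23/6)) + (11/2)·(-23/6−(-13/2)) + (-79/12)·(-13/2−(-6))) = ½·(26 + 44/3 + 79/24) = 1055/48, so the A_3-coordinate is 1/6.
Check: 2/3 + 1/6 + 1/6 = 1.

(2/3, 1/6, 1/6)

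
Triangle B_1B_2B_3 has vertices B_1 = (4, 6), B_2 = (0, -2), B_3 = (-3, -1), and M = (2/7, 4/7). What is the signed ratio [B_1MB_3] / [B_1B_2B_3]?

3/7

[B_1B_2B_3] = ½·(4·(-2−(-1)) + 0·(-1−6) + (-3)·(6−(-2))) = ½·(-4 + 0 − 24) = -14.
[B_1MB_3] = ½·(4·(4/7−(-1)) + (2/7)·(-1−6) + (-3)·(6−(4/7))) = ½·(44/7 − 2 − 114/7) = -6, so the ratio is (-6)/(-14) = 3/7.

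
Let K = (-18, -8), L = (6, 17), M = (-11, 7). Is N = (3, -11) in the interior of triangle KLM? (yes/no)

Barycentric coordinates of N: (446/185, 336/185, -597/185).
The three coordinates are positive, positive, negative; a point is interior exactly when all three are positive.

no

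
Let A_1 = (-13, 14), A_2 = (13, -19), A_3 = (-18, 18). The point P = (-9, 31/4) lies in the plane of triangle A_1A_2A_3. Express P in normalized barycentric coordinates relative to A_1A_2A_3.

Signed area of the reference triangle: [A_1A_2A_3] = ½·((-13)·(-19−18) + 13·(18−14) + (-18)·(14−(-19))) = ½·(481 + 52 − 594) = -61/2.
[PA_2A_3] = ½·((-9)·(-19−18) + 13·(18−(31/4)) + (-18)·(31/4−(-19))) = ½·(333 + 533/4 − 963/2) = -61/8, so the A_1-coordinate is (-61/8)/(-61/2) = 1/4.
[A_1PA_3] = ½·((-13)·(31/4−18) + (-9)·(18−14) + (-18)·(14−(31/4))) = ½·(533/4 − 36 − 225/2) = -61/8, so the A_2-coordinate is 1/4.
[A_1A_2P] = ½·((-13)·(-19−(31/4)) + 13·(31/4−14) + (-9)·(14−(-19))) = ½·(1391/4 − 325/4 − 297) = -61/4, so the A_3-coordinate is 1/2.

(1/4, 1/4, 1/2)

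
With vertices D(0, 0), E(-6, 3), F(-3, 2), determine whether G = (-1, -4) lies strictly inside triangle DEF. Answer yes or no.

no

Barycentric coordinates of G: (16/3, 14/3, -9).
The three coordinates are positive, positive, negative; a point is interior exactly when all three are positive.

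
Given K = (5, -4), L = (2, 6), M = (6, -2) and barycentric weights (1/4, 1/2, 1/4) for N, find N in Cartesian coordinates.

(15/4, 3/2)

N = (1/4)·K + (1/2)·L + (1/4)·M.
x-coordinate: (1/4)·5 + (1/2)·2 + (1/4)·6 = 15/4.
y-coordinate: (1/4)·(-4) + (1/2)·6 + (1/4)·(-2) = 3/2.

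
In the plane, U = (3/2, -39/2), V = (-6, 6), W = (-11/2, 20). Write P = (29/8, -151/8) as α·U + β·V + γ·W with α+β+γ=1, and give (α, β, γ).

Signed area of the reference triangle: [UVW] = ½·((3/2)·(6−20) + (-6)·(20−(-39/2)) + (-11/2)·(-39/2−6)) = ½·(-21 − 237 + 561/4) = -471/8.
[PVW] = ½·((29/8)·(6−20) + (-6)·(20−(-151/8)) + (-11/2)·(-151/8−6)) = ½·(-203/4 − 933/4 + 2189/16) = -2355/32, so the U-coordinate is (-2355/32)/(-471/8) = 5/4.
[UPW] = ½·((3/2)·(-151/8−20) + (29/8)·(20−(-39/2)) + (-11/2)·(-39/2−(-151/8))) = ½·(-933/16 + 2291/16 + 55/16) = 1413/32, so the V-coordinate is -3/4.
[UVP] = ½·((3/2)·(6−(-151/8)) + (-6)·(-151/8−(-39/2)) + (29/8)·(-39/2−6)) = ½·(597/16 − 15/4 − 1479/16) = -471/16, so the W-coordinate is 1/2.
Check: 5/4 − 3/4 + 1/2 = 1.

(5/4, -3/4, 1/2)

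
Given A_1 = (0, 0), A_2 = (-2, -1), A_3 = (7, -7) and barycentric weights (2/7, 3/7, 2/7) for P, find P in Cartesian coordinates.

(8/7, -17/7)

P = (2/7)·A_1 + (3/7)·A_2 + (2/7)·A_3.
x-coordinate: (2/7)·0 + (3/7)·(-2) + (2/7)·7 = 8/7.
y-coordinate: (2/7)·0 + (3/7)·(-1) + (2/7)·(-7) = -17/7.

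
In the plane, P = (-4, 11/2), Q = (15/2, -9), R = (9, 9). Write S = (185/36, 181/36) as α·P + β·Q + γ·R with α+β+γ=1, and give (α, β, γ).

(5/18, 1/6, 5/9)

Signed area of the reference triangle: [PQR] = ½·((-4)·(-9−9) + (15/2)·(9−(11/2)) + 9·(11/2−(-9))) = ½·(72 + 105/4 + 261/2) = 915/8.
[SQR] = ½·((185/36)·(-9−9) + (15/2)·(9−(181/36)) + 9·(181/36−(-9))) = ½·(-185/2 + 715/24 + 505/4) = 1525/48, so the P-coordinate is (1525/48)/(915/8) = 5/18.
[PSR] = ½·((-4)·(181/36−9) + (185/36)·(9−(11/2)) + 9·(11/2−(181/36))) = ½·(143/9 + 1295/72 + 17/4) = 305/16, so the Q-coordinate is 1/6.
[PQS] = ½·((-4)·(-9−(181/36)) + (15/2)·(181/36−(11/2)) + (185/36)·(11/2−(-9))) = ½·(505/9 − 85/24 + 5365/72) = 1525/24, so the R-coordinate is 5/9.
Check: 5/18 + 1/6 + 5/9 = 1.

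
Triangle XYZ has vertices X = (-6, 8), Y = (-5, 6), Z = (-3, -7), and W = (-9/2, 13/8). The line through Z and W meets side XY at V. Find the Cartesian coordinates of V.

(-27/5, 34/5)

Barycentric coordinates of W with respect to XYZ: (1/4, 3/8, 3/8).
On side XY the Z-coordinate is zero; dropping W's Z-weight 3/8 and renormalizing the remaining 1/4 : 3/8 gives weights 2/5, 3/5 on X, Y.
V = (2/5)·(-6, 8) + (3/5)·(-5, 6) = (-27/5, 34/5).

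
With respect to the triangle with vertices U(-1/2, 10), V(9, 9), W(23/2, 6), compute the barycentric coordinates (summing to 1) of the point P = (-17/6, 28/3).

Signed area of the reference triangle: [UVW] = ½·((-1/2)·(9−6) + 9·(6−10) + (23/2)·(10−9)) = ½·(-3/2 − 36 + 23/2) = -13.
[PVW] = ½·((-17/6)·(9−6) + 9·(6−(28/3)) + (23/2)·(28/3−9)) = ½·(-17/2 − 30 + 23/6) = -52/3, so the U-coordinate is (-52/3)/(-13) = 4/3.
[UPW] = ½·((-1/2)·(28/3−6) + (-17/6)·(6−10) + (23/2)·(10−(28/3))) = ½·(-5/3 + 34/3 + 23/3) = 26/3, so the V-coordinate is -2/3.
[UVP] = ½·((-1/2)·(9−(28/3)) + 9·(28/3−10) + (-17/6)·(10−9)) = ½·(1/6 − 6 − 17/6) = -13/3, so the W-coordinate is 1/3.
Check: 4/3 − 2/3 + 1/3 = 1.

(4/3, -2/3, 1/3)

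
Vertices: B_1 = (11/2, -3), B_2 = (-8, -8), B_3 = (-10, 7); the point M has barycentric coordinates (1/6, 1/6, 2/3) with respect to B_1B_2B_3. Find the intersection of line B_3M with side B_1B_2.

(-5/4, -11/2)

Line B_3M meets B_1B_2 where the B_3-coordinate vanishes; zeroing M's B_3-weight and renormalizing leaves B_1, B_2-weights 1/6 : 1/6 → (1/2, 1/2).
So N = (1/2)·B_1 + (1/2)·B_2 = (-5/4, -11/2).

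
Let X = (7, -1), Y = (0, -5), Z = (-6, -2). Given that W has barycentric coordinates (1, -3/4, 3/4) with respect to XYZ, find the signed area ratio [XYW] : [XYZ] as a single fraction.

3/4

The signed ratio [XYW]/[XYZ] equals the barycentric coordinate of W at vertex Z, which is 3/4.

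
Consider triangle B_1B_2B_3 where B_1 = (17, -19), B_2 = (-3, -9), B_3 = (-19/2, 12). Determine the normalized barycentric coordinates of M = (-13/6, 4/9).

(2/9, 2/9, 5/9)

Signed area of the reference triangle: [B_1B_2B_3] = ½·(17·(-9−12) + (-3)·(12−(-19)) + (-19/2)·(-19−(-9))) = ½·(-357 − 93 + 95) = -355/2.
[MB_2B_3] = ½·((-13/6)·(-9−12) + (-3)·(12−(4/9)) + (-19/2)·(4/9−(-9))) = ½·(91/2 − 104/3 − 1615/18) = -355/9, so the B_1-coordinate is (-355/9)/(-355/2) = 2/9.
[B_1MB_3] = ½·(17·(4/9−12) + (-13/6)·(12−(-19)) + (-19/2)·(-19−(4/9))) = ½·(-1768/9 − 403/6 + 3325/18) = -355/9, so the B_2-coordinate is 2/9.
[B_1B_2M] = ½·(17·(-9−(4/9)) + (-3)·(4/9−(-19)) + (-13/6)·(-19−(-9))) = ½·(-1445/9 − 175/3 + 65/3) = -1775/18, so the B_3-coordinate is 5/9.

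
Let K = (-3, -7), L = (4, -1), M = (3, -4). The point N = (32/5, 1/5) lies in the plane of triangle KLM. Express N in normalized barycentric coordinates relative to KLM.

Signed area of the reference triangle: [KLM] = ½·((-3)·(-1−(-4)) + 4·(-4−(-7)) + 3·(-7−(-1))) = ½·(-9 + 12 − 18) = -15/2.
[NLM] = ½·((32/5)·(-1−(-4)) + 4·(-4−(1/5)) + 3·(1/5−(-1))) = ½·(96/5 − 84/5 + 18/5) = 3, so the K-coordinate is 3/(-15/2) = -2/5.
[KNM] = ½·((-3)·(1/5−(-4)) + (32/5)·(-4−(-7)) + 3·(-7−(1/5))) = ½·(-63/5 + 96/5 − 108/5) = -15/2, so the L-coordinate is 1.
[KLN] = ½·((-3)·(-1−(1/5)) + 4·(1/5−(-7)) + (32/5)·(-7−(-1))) = ½·(18/5 + 144/5 − 192/5) = -3, so the M-coordinate is 2/5.
Check: -2/5 + 1 + 2/5 = 1.

(-2/5, 1, 2/5)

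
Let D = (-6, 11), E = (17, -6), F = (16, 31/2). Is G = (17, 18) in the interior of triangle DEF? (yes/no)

no

Barycentric coordinates of G: (-48/955, -101/955, 1104/955).
The three coordinates are negative, negative, positive; a point is interior exactly when all three are positive.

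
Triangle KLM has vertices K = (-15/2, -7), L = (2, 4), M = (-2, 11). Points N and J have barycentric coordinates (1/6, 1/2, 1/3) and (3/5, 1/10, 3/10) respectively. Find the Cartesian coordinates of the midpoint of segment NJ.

Barycentric coordinates of the midpoint are the average: (23/60, 3/10, 19/60).
Converting: (23/60)·K + (3/10)·L + (19/60)·M = (-349/120, 2).

(-349/120, 2)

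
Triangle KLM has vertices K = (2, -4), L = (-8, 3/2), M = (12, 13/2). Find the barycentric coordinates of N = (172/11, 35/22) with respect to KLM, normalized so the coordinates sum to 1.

Signed area of the reference triangle: [KLM] = ½·(2·(3/2−(13/2)) + (-8)·(13/2−(-4)) + 12·(-4−(3/2))) = ½·(-10 − 84 − 66) = -80.
[NLM] = ½·((172/11)·(3/2−(13/2)) + (-8)·(13/2−(35/22)) + 12·(35/22−(3/2))) = ½·(-860/11 − 432/11 + 12/11) = -640/11, so the K-coordinate is (-640/11)/(-80) = 8/11.
[KNM] = ½·(2·(35/22−(13/2)) + (172/11)·(13/2−(-4)) + 12·(-4−(35/22))) = ½·(-108/11 + 1806/11 − 738/11) = 480/11, so the L-coordinate is -6/11.
[KLN] = ½·(2·(3/2−(35/22)) + (-8)·(35/22−(-4)) + (172/11)·(-4−(3/2))) = ½·(-2/11 − 492/11 − 86) = -720/11, so the M-coordinate is 9/11.

(8/11, -6/11, 9/11)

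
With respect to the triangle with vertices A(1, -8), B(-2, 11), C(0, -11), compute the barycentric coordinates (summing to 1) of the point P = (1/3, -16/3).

(2/3, 1/6, 1/6)

Signed area of the reference triangle: [ABC] = ½·(1·(11−(-11)) + (-2)·(-11−(-8)) + 0·(-8−11)) = ½·(22 + 6 + 0) = 14.
[PBC] = ½·((1/3)·(11−(-11)) + (-2)·(-11−(-16/3)) + 0·(-16/3−11)) = ½·(22/3 + 34/3 + 0) = 28/3, so the A-coordinate is (28/3)/14 = 2/3.
[APC] = ½·(1·(-16/3−(-11)) + (1/3)·(-11−(-8)) + 0·(-8−(-16/3))) = ½·(17/3 − 1 + 0) = 7/3, so the B-coordinate is 1/6.
[ABP] = ½·(1·(11−(-16/3)) + (-2)·(-16/3−(-8)) + (1/3)·(-8−11)) = ½·(49/3 − 16/3 − 19/3) = 7/3, so the C-coordinate is 1/6.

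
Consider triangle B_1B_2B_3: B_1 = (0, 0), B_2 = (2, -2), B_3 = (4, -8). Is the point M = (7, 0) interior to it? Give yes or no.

no

Barycentric coordinates of M: (-17/4, 7, -7/4).
The three coordinates are negative, positive, negative; a point is interior exactly when all three are positive.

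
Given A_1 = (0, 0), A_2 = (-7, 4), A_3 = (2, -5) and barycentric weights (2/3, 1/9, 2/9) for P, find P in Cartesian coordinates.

(-1/3, -2/3)

P = (2/3)·A_1 + (1/9)·A_2 + (2/9)·A_3.
x-coordinate: (2/3)·0 + (1/9)·(-7) + (2/9)·2 = -1/3.
y-coordinate: (2/3)·0 + (1/9)·4 + (2/9)·(-5) = -2/3.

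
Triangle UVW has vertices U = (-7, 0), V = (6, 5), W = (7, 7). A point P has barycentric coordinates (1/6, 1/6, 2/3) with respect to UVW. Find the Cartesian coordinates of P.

P = (1/6)·U + (1/6)·V + (2/3)·W.
x-coordinate: (1/6)·(-7) + (1/6)·6 + (2/3)·7 = 9/2.
y-coordinate: (1/6)·0 + (1/6)·5 + (2/3)·7 = 11/2.

(9/2, 11/2)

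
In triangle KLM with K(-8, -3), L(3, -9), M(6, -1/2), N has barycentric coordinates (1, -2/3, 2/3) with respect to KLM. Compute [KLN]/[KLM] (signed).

The signed ratio [KLN]/[KLM] equals the barycentric coordinate of N at vertex M, which is 2/3.

2/3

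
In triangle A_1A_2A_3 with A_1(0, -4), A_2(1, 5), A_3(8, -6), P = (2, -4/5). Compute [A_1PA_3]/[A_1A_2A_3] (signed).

[A_1A_2A_3] = ½·(0·(5−(-6)) + 1·(-6−(-4)) + 8·(-4−5)) = ½·(0 − 2 − 72) = -37.
[A_1PA_3] = ½·(0·(-4/5−(-6)) + 2·(-6−(-4)) + 8·(-4−(-4/5))) = ½·(0 − 4 − 128/5) = -74/5, so the ratio is (-74/5)/(-37) = 2/5.

2/5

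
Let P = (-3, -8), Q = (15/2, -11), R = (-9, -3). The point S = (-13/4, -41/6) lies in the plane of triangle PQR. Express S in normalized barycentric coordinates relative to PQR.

(1/2, 1/6, 1/3)

Signed area of the reference triangle: [PQR] = ½·((-3)·(-11−(-3)) + (15/2)·(-3−(-8)) + (-9)·(-8−(-11))) = ½·(24 + 75/2 − 27) = 69/4.
[SQR] = ½·((-13/4)·(-11−(-3)) + (15/2)·(-3−(-41/6)) + (-9)·(-41/6−(-11))) = ½·(26 + 115/4 − 75/2) = 69/8, so the P-coordinate is (69/8)/(69/4) = 1/2.
[PSR] = ½·((-3)·(-41/6−(-3)) + (-13/4)·(-3−(-8)) + (-9)·(-8−(-41/6))) = ½·(23/2 − 65/4 + 21/2) = 23/8, so the Q-coordinate is 1/6.
[PQS] = ½·((-3)·(-11−(-41/6)) + (15/2)·(-41/6−(-8)) + (-13/4)·(-8−(-11))) = ½·(25/2 + 35/4 − 39/4) = 23/4, so the R-coordinate is 1/3.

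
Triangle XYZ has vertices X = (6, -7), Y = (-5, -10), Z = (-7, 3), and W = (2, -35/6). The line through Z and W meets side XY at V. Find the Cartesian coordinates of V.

(19/5, -38/5)

Barycentric coordinates of W with respect to XYZ: (2/3, 1/6, 1/6).
On side XY the Z-coordinate is zero; dropping W's Z-weight 1/6 and renormalizing the remaining 2/3 : 1/6 gives weights 4/5, 1/5 on X, Y.
V = (4/5)·(6, -7) + (1/5)·(-5, -10) = (19/5, -38/5).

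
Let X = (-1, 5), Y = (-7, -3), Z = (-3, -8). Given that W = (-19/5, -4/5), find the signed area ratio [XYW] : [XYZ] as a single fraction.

[XYZ] = ½·((-1)·(-3−(-8)) + (-7)·(-8−5) + (-3)·(5−(-3))) = ½·(-5 + 91 − 24) = 31.
[XYW] = ½·((-1)·(-3−(-4/5)) + (-7)·(-4/5−5) + (-19/5)·(5−(-3))) = ½·(11/5 + 203/5 − 152/5) = 31/5, so the ratio is (31/5)/31 = 1/5.

1/5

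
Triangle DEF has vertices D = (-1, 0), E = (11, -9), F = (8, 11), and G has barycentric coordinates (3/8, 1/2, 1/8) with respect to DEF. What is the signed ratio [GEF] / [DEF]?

The signed ratio [GEF]/[DEF] equals the barycentric coordinate of G at vertex D, which is 3/8.

3/8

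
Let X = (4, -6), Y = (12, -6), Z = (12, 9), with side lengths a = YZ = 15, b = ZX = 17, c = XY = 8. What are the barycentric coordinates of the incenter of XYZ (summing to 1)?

The incenter has barycentric coordinates proportional to the opposite side lengths: (15 : 17 : 8).
Normalizing by 15+17+8 = 40 gives (3/8, 17/40, 1/5).

(3/8, 17/40, 1/5)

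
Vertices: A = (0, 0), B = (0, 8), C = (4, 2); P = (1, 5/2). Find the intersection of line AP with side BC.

(2, 5)

Barycentric coordinates of P with respect to ABC: (1/2, 1/4, 1/4).
On side BC the A-coordinate is zero; dropping P's A-weight 1/2 and renormalizing the remaining 1/4 : 1/4 gives weights 1/2, 1/2 on B, C.
Q = (1/2)·(0, 8) + (1/2)·(4, 2) = (2, 5).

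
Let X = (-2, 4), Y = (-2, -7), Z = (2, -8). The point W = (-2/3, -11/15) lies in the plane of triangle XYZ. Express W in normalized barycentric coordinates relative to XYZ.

Signed area of the reference triangle: [XYZ] = ½·((-2)·(-7−(-8)) + (-2)·(-8−4) + 2·(4−(-7))) = ½·(-2 + 24 + 22) = 22.
[WYZ] = ½·((-2/3)·(-7−(-8)) + (-2)·(-8−(-11/15)) + 2·(-11/15−(-7))) = ½·(-2/3 + 218/15 + 188/15) = 66/5, so the X-coordinate is (66/5)/22 = 3/5.
[XWZ] = ½·((-2)·(-11/15−(-8)) + (-2/3)·(-8−4) + 2·(4−(-11/15))) = ½·(-218/15 + 8 + 142/15) = 22/15, so the Y-coordinate is 1/15.
[XYW] = ½·((-2)·(-7−(-11/15)) + (-2)·(-11/15−4) + (-2/3)·(4−(-7))) = ½·(188/15 + 142/15 − 22/3) = 22/3, so the Z-coordinate is 1/3.

(3/5, 1/15, 1/3)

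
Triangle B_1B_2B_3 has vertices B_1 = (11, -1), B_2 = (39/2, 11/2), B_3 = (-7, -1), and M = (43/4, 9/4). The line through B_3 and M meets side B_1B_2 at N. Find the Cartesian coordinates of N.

(50/3, 10/3)

Barycentric coordinates of M with respect to B_1B_2B_3: (1/4, 1/2, 1/4).
On side B_1B_2 the B_3-coordinate is zero; dropping M's B_3-weight 1/4 and renormalizing the remaining 1/4 : 1/2 gives weights 1/3, 2/3 on B_1, B_2.
N = (1/3)·(11, -1) + (2/3)·(39/2, 11/2) = (50/3, 10/3).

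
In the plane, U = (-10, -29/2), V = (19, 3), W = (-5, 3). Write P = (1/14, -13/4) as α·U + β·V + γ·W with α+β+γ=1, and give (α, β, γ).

Signed area of the reference triangle: [UVW] = ½·((-10)·(3−3) + 19·(3−(-29/2)) + (-5)·(-29/2−3)) = ½·(0 + 665/2 + 175/2) = 210.
[PVW] = ½·((1/14)·(3−3) + 19·(3−(-13/4)) + (-5)·(-13/4−3)) = ½·(0 + 475/4 + 125/4) = 75, so the U-coordinate is 75/210 = 5/14.
[UPW] = ½·((-10)·(-13/4−3) + (1/14)·(3−(-29/2)) + (-5)·(-29/2−(-13/4))) = ½·(125/2 + 5/4 + 225/4) = 60, so the V-coordinate is 2/7.
[UVP] = ½·((-10)·(3−(-13/4)) + 19·(-13/4−(-29/2)) + (1/14)·(-29/2−3)) = ½·(-125/2 + 855/4 − 5/4) = 75, so the W-coordinate is 5/14.

(5/14, 2/7, 5/14)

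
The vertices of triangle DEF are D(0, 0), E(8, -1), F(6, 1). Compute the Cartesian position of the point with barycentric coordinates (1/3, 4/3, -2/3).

G = (1/3)·D + (4/3)·E + (-2/3)·F.
x-coordinate: (1/3)·0 + (4/3)·8 + (-2/3)·6 = 20/3.
y-coordinate: (1/3)·0 + (4/3)·(-1) + (-2/3)·1 = -2.

(20/3, -2)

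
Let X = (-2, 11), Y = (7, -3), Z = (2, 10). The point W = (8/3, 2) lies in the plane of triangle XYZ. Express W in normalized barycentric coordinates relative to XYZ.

Signed area of the reference triangle: [XYZ] = ½·((-2)·(-3−10) + 7·(10−11) + 2·(11−(-3))) = ½·(26 − 7 + 28) = 47/2.
[WYZ] = ½·((8/3)·(-3−10) + 7·(10−2) + 2·(2−(-3))) = ½·(-104/3 + 56 + 10) = 47/3, so the X-coordinate is (47/3)/(47/2) = 2/3.
[XWZ] = ½·((-2)·(2−10) + (8/3)·(10−11) + 2·(11−2)) = ½·(16 − 8/3 + 18) = 47/3, so the Y-coordinate is 2/3.
[XYW] = ½·((-2)·(-3−2) + 7·(2−11) + (8/3)·(11−(-3))) = ½·(10 − 63 + 112/3) = -47/6, so the Z-coordinate is -1/3.
Check: 2/3 + 2/3 − 1/3 = 1.

(2/3, 2/3, -1/3)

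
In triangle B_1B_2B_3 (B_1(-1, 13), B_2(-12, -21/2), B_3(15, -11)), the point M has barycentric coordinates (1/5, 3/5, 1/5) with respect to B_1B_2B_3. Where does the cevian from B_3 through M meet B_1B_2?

(-37/4, -37/8)

Line B_3M meets B_1B_2 where the B_3-coordinate vanishes; zeroing M's B_3-weight and renormalizing leaves B_1, B_2-weights 1/5 : 3/5 → (1/4, 3/4).
So N = (1/4)·B_1 + (3/4)·B_2 = (-37/4, -37/8).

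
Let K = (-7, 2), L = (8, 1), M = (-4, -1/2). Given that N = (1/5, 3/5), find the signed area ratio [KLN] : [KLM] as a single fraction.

[KLM] = ½·((-7)·(1−(-1/2)) + 8·(-1/2−2) + (-4)·(2−1)) = ½·(-21/2 − 20 − 4) = -69/4.
[KLN] = ½·((-7)·(1−(3/5)) + 8·(3/5−2) + (1/5)·(2−1)) = ½·(-14/5 − 56/5 + 1/5) = -69/10, so the ratio is (-69/10)/(-69/4) = 2/5.

2/5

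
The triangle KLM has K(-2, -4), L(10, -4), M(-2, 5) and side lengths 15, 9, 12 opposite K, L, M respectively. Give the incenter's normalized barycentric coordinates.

The incenter has barycentric coordinates proportional to the opposite side lengths: (15 : 9 : 12).
Normalizing by 15+9+12 = 36 gives (5/12, 1/4, 1/3).

(5/12, 1/4, 1/3)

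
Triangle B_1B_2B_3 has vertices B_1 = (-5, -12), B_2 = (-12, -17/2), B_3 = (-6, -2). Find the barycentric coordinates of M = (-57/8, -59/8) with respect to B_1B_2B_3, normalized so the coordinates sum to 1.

(3/8, 1/4, 3/8)

Signed area of the reference triangle: [B_1B_2B_3] = ½·((-5)·(-17/2−(-2)) + (-12)·(-2−(-12)) + (-6)·(-12−(-17/2))) = ½·(65/2 − 120 + 21) = -133/4.
[MB_2B_3] = ½·((-57/8)·(-17/2−(-2)) + (-12)·(-2−(-59/8)) + (-6)·(-59/8−(-17/2))) = ½·(741/16 − 129/2 − 27/4) = -399/32, so the B_1-coordinate is (-399/32)/(-133/4) = 3/8.
[B_1MB_3] = ½·((-5)·(-59/8−(-2)) + (-57/8)·(-2−(-12)) + (-6)·(-12−(-59/8))) = ½·(215/8 − 285/4 + 111/4) = -133/16, so the B_2-coordinate is 1/4.
[B_1B_2M] = ½·((-5)·(-17/2−(-59/8)) + (-12)·(-59/8−(-12)) + (-57/8)·(-12−(-17/2))) = ½·(45/8 − 111/2 + 399/16) = -399/32, so the B_3-coordinate is 3/8.
Check: 3/8 + 1/4 + 3/8 = 1.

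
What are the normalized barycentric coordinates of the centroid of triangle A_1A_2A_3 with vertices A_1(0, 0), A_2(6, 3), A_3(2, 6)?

(1/3, 1/3, 1/3)

The centroid is the average of the vertices, so each weight is 1/3.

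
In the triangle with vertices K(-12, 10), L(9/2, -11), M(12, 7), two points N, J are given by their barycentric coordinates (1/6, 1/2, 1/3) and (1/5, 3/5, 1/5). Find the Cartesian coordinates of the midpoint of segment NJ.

Barycentric coordinates of the midpoint are the average: (11/60, 11/20, 4/15).
Converting: (11/60)·K + (11/20)·L + (4/15)·M = (139/40, -47/20).

(139/40, -47/20)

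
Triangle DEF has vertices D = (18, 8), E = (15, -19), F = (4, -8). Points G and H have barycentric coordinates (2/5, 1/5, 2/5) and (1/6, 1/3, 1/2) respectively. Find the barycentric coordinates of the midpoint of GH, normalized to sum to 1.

(17/60, 4/15, 9/20)

Since both coordinate triples sum to 1, the midpoint's barycentrics are the componentwise average.
(2/5+1/6)/2 = 17/60; similarly 4/15 and 9/20.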